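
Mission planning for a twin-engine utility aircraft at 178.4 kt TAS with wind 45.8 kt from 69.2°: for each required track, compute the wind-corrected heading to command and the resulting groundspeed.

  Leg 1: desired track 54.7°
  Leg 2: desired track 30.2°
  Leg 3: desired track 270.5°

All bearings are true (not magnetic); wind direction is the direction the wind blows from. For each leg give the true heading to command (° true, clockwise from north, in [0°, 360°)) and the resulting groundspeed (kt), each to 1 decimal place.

Leg 1: desired track 54.7°; wind correction +3.7° → command heading 58.4°, groundspeed 133.7 kt
Leg 2: desired track 30.2°; wind correction +9.3° → command heading 39.5°, groundspeed 140.5 kt
Leg 3: desired track 270.5°; wind correction +5.4° → command heading 275.9°, groundspeed 220.3 kt

Leg 1: heading=58.4°, groundspeed=133.7 kt
Leg 2: heading=39.5°, groundspeed=140.5 kt
Leg 3: heading=275.9°, groundspeed=220.3 kt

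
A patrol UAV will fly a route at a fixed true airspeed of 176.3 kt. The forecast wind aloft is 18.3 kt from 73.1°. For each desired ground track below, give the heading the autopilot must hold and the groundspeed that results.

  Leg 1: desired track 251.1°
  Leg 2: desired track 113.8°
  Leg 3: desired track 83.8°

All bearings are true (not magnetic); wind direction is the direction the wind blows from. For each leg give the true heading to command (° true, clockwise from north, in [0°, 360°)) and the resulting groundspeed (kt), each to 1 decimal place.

Leg 1: heading=250.9°, groundspeed=194.6 kt
Leg 2: heading=109.9°, groundspeed=162.0 kt
Leg 3: heading=82.7°, groundspeed=158.3 kt

Leg 1: desired track 251.1°; wind correction -0.2° → command heading 250.9°, groundspeed 194.6 kt
Leg 2: desired track 113.8°; wind correction -3.9° → command heading 109.9°, groundspeed 162.0 kt
Leg 3: desired track 83.8°; wind correction -1.1° → command heading 82.7°, groundspeed 158.3 kt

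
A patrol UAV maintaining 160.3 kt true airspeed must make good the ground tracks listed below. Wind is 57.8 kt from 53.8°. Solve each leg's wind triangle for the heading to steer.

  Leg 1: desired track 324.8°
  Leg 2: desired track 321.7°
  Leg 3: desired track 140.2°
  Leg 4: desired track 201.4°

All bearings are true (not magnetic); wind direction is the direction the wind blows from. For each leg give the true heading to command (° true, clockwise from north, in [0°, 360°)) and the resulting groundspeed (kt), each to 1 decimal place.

Leg 1: heading=345.9°, groundspeed=148.5 kt
Leg 2: heading=342.8°, groundspeed=151.6 kt
Leg 3: heading=119.1°, groundspeed=145.9 kt
Leg 4: heading=190.3°, groundspeed=206.1 kt

Leg 1: desired track 324.8°; wind correction +21.1° → command heading 345.9°, groundspeed 148.5 kt
Leg 2: desired track 321.7°; wind correction +21.1° → command heading 342.8°, groundspeed 151.6 kt
Leg 3: desired track 140.2°; wind correction -21.1° → command heading 119.1°, groundspeed 145.9 kt
Leg 4: desired track 201.4°; wind correction -11.1° → command heading 190.3°, groundspeed 206.1 kt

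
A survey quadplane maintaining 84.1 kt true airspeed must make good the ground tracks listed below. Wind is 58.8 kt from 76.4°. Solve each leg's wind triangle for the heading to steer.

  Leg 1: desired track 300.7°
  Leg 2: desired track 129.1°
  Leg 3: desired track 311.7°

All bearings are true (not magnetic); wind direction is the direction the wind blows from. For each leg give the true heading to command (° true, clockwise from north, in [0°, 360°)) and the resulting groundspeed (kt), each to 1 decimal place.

Leg 1: heading=329.9°, groundspeed=115.5 kt
Leg 2: heading=95.3°, groundspeed=34.3 kt
Leg 3: heading=346.8°, groundspeed=102.3 kt

Leg 1: desired track 300.7°; wind correction +29.2° → command heading 329.9°, groundspeed 115.5 kt
Leg 2: desired track 129.1°; wind correction -33.8° → command heading 95.3°, groundspeed 34.3 kt
Leg 3: desired track 311.7°; wind correction +35.1° → command heading 346.8°, groundspeed 102.3 kt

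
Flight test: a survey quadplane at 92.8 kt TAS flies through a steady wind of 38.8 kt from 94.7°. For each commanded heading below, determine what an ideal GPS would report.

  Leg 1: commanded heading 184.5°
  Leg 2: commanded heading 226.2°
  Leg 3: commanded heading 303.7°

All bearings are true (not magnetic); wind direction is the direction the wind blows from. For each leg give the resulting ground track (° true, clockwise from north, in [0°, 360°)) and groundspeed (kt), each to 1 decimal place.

Leg 1: track=207.2°, groundspeed=100.5 kt
Leg 2: track=240.0°, groundspeed=122.0 kt
Leg 3: track=295.3°, groundspeed=128.1 kt

Leg 1: heading 184.5°; drift +22.7° → track 207.2°, groundspeed 100.5 kt
Leg 2: heading 226.2°; drift +13.8° → track 240.0°, groundspeed 122.0 kt
Leg 3: heading 303.7°; drift -8.4° → track 295.3°, groundspeed 128.1 kt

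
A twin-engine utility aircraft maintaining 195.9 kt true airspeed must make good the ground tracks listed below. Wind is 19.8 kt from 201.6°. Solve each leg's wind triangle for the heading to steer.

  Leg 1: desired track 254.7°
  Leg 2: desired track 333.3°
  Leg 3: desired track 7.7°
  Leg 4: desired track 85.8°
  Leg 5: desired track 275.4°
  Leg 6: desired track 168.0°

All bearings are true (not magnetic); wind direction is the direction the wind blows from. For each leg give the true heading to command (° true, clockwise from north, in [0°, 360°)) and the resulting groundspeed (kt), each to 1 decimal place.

Leg 1: heading=250.1°, groundspeed=183.4 kt
Leg 2: heading=329.0°, groundspeed=208.5 kt
Leg 3: heading=6.3°, groundspeed=215.1 kt
Leg 4: heading=91.0°, groundspeed=203.7 kt
Leg 5: heading=269.8°, groundspeed=189.5 kt
Leg 6: heading=171.2°, groundspeed=179.1 kt

Leg 1: desired track 254.7°; wind correction -4.6° → command heading 250.1°, groundspeed 183.4 kt
Leg 2: desired track 333.3°; wind correction -4.3° → command heading 329.0°, groundspeed 208.5 kt
Leg 3: desired track 7.7°; wind correction -1.4° → command heading 6.3°, groundspeed 215.1 kt
Leg 4: desired track 85.8°; wind correction +5.2° → command heading 91.0°, groundspeed 203.7 kt
Leg 5: desired track 275.4°; wind correction -5.6° → command heading 269.8°, groundspeed 189.5 kt
Leg 6: desired track 168.0°; wind correction +3.2° → command heading 171.2°, groundspeed 179.1 kt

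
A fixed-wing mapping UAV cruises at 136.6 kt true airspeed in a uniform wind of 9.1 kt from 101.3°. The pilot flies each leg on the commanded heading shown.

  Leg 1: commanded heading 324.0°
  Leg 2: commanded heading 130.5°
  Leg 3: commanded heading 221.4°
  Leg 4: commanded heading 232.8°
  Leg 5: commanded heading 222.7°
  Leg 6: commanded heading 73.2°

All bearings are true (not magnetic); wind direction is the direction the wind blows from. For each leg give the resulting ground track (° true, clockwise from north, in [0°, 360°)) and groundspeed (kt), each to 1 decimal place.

Leg 1: heading 324.0°; drift -2.5° → track 321.5°, groundspeed 143.4 kt
Leg 2: heading 130.5°; drift +2.0° → track 132.5°, groundspeed 128.7 kt
Leg 3: heading 221.4°; drift +3.2° → track 224.6°, groundspeed 141.4 kt
Leg 4: heading 232.8°; drift +2.7° → track 235.5°, groundspeed 142.8 kt
Leg 5: heading 222.7°; drift +3.1° → track 225.8°, groundspeed 141.6 kt
Leg 6: heading 73.2°; drift -1.9° → track 71.3°, groundspeed 128.6 kt

Leg 1: track=321.5°, groundspeed=143.4 kt
Leg 2: track=132.5°, groundspeed=128.7 kt
Leg 3: track=224.6°, groundspeed=141.4 kt
Leg 4: track=235.5°, groundspeed=142.8 kt
Leg 5: track=225.8°, groundspeed=141.6 kt
Leg 6: track=71.3°, groundspeed=128.6 kt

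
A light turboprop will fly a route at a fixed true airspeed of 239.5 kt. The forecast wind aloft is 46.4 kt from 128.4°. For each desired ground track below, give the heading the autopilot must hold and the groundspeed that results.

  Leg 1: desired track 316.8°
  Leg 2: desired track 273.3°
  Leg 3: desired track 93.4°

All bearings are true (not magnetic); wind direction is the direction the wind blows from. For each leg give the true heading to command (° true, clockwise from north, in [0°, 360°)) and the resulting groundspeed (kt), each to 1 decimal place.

Leg 1: desired track 316.8°; wind correction +1.6° → command heading 318.4°, groundspeed 285.3 kt
Leg 2: desired track 273.3°; wind correction -6.4° → command heading 266.9°, groundspeed 276.0 kt
Leg 3: desired track 93.4°; wind correction +6.4° → command heading 99.8°, groundspeed 200.0 kt

Leg 1: heading=318.4°, groundspeed=285.3 kt
Leg 2: heading=266.9°, groundspeed=276.0 kt
Leg 3: heading=99.8°, groundspeed=200.0 kt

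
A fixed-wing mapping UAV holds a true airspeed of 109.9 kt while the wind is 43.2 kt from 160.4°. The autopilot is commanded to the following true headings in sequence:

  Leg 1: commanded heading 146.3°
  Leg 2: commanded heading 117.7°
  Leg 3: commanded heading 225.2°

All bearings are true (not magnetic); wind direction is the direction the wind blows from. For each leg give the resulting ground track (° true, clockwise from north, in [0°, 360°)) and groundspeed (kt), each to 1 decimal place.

Leg 1: heading 146.3°; drift -8.8° → track 137.5°, groundspeed 68.8 kt
Leg 2: heading 117.7°; drift -20.5° → track 97.2°, groundspeed 83.5 kt
Leg 3: heading 225.2°; drift +23.1° → track 248.3°, groundspeed 99.5 kt

Leg 1: track=137.5°, groundspeed=68.8 kt
Leg 2: track=97.2°, groundspeed=83.5 kt
Leg 3: track=248.3°, groundspeed=99.5 kt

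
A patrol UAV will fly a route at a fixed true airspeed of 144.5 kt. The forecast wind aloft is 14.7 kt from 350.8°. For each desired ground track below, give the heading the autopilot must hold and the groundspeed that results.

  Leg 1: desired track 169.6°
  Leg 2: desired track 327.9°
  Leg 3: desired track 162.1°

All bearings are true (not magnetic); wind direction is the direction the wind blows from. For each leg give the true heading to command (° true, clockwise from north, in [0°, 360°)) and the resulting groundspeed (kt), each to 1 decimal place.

Leg 1: heading=169.5°, groundspeed=159.2 kt
Leg 2: heading=330.2°, groundspeed=130.8 kt
Leg 3: heading=161.2°, groundspeed=159.0 kt

Leg 1: desired track 169.6°; wind correction -0.1° → command heading 169.5°, groundspeed 159.2 kt
Leg 2: desired track 327.9°; wind correction +2.3° → command heading 330.2°, groundspeed 130.8 kt
Leg 3: desired track 162.1°; wind correction -0.9° → command heading 161.2°, groundspeed 159.0 kt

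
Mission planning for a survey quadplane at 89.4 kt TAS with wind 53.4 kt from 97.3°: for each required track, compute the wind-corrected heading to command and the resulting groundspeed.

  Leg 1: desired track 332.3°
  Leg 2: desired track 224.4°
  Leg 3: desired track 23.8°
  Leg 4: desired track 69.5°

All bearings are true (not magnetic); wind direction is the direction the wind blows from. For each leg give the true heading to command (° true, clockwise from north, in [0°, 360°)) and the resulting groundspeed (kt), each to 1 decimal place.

Leg 1: heading=1.6°, groundspeed=108.6 kt
Leg 2: heading=195.9°, groundspeed=110.8 kt
Leg 3: heading=58.7°, groundspeed=58.1 kt
Leg 4: heading=85.7°, groundspeed=38.6 kt

Leg 1: desired track 332.3°; wind correction +29.3° → command heading 1.6°, groundspeed 108.6 kt
Leg 2: desired track 224.4°; wind correction -28.5° → command heading 195.9°, groundspeed 110.8 kt
Leg 3: desired track 23.8°; wind correction +34.9° → command heading 58.7°, groundspeed 58.1 kt
Leg 4: desired track 69.5°; wind correction +16.2° → command heading 85.7°, groundspeed 38.6 kt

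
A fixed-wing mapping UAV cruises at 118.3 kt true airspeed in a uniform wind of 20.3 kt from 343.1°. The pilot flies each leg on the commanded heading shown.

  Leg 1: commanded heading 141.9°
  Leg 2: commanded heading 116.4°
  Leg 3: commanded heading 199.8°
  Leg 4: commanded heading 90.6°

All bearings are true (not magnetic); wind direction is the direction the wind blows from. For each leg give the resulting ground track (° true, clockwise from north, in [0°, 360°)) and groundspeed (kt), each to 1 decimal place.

Leg 1: track=145.0°, groundspeed=137.4 kt
Leg 2: track=122.8°, groundspeed=133.0 kt
Leg 3: track=194.6°, groundspeed=135.1 kt
Leg 4: track=99.4°, groundspeed=125.9 kt

Leg 1: heading 141.9°; drift +3.1° → track 145.0°, groundspeed 137.4 kt
Leg 2: heading 116.4°; drift +6.4° → track 122.8°, groundspeed 133.0 kt
Leg 3: heading 199.8°; drift -5.2° → track 194.6°, groundspeed 135.1 kt
Leg 4: heading 90.6°; drift +8.8° → track 99.4°, groundspeed 125.9 kt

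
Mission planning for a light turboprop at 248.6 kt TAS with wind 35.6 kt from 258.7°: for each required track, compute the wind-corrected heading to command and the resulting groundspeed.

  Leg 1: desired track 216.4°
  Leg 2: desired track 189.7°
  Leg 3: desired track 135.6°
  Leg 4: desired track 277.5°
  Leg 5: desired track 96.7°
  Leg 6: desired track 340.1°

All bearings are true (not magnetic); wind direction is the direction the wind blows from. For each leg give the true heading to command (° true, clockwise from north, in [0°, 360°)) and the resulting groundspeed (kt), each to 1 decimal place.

Leg 1: heading=221.9°, groundspeed=221.1 kt
Leg 2: heading=197.4°, groundspeed=233.6 kt
Leg 3: heading=142.5°, groundspeed=266.2 kt
Leg 4: heading=274.9°, groundspeed=214.6 kt
Leg 5: heading=99.2°, groundspeed=282.2 kt
Leg 6: heading=332.0°, groundspeed=240.8 kt

Leg 1: desired track 216.4°; wind correction +5.5° → command heading 221.9°, groundspeed 221.1 kt
Leg 2: desired track 189.7°; wind correction +7.7° → command heading 197.4°, groundspeed 233.6 kt
Leg 3: desired track 135.6°; wind correction +6.9° → command heading 142.5°, groundspeed 266.2 kt
Leg 4: desired track 277.5°; wind correction -2.6° → command heading 274.9°, groundspeed 214.6 kt
Leg 5: desired track 96.7°; wind correction +2.5° → command heading 99.2°, groundspeed 282.2 kt
Leg 6: desired track 340.1°; wind correction -8.1° → command heading 332.0°, groundspeed 240.8 kt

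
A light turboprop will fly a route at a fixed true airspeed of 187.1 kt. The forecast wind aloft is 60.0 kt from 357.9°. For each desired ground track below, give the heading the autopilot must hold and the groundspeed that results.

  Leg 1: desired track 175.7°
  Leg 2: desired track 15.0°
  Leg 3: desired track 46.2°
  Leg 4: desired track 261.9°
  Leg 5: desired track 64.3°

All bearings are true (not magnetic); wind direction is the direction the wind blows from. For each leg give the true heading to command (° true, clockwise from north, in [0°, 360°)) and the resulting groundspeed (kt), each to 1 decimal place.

Leg 1: desired track 175.7°; wind correction -0.7° → command heading 175.0°, groundspeed 247.0 kt
Leg 2: desired track 15.0°; wind correction -5.4° → command heading 9.6°, groundspeed 128.9 kt
Leg 3: desired track 46.2°; wind correction -13.9° → command heading 32.3°, groundspeed 141.7 kt
Leg 4: desired track 261.9°; wind correction +18.6° → command heading 280.5°, groundspeed 183.6 kt
Leg 5: desired track 64.3°; wind correction -17.1° → command heading 47.2°, groundspeed 154.8 kt

Leg 1: heading=175.0°, groundspeed=247.0 kt
Leg 2: heading=9.6°, groundspeed=128.9 kt
Leg 3: heading=32.3°, groundspeed=141.7 kt
Leg 4: heading=280.5°, groundspeed=183.6 kt
Leg 5: heading=47.2°, groundspeed=154.8 kt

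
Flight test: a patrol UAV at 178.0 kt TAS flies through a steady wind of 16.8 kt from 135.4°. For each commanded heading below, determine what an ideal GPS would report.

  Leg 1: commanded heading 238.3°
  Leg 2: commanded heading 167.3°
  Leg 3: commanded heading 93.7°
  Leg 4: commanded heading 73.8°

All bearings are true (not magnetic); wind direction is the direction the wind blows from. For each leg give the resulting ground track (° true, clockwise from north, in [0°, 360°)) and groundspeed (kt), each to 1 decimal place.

Leg 1: heading 238.3°; drift +5.1° → track 243.4°, groundspeed 182.5 kt
Leg 2: heading 167.3°; drift +3.1° → track 170.4°, groundspeed 164.0 kt
Leg 3: heading 93.7°; drift -3.9° → track 89.8°, groundspeed 165.8 kt
Leg 4: heading 73.8°; drift -5.0° → track 68.8°, groundspeed 170.7 kt

Leg 1: track=243.4°, groundspeed=182.5 kt
Leg 2: track=170.4°, groundspeed=164.0 kt
Leg 3: track=89.8°, groundspeed=165.8 kt
Leg 4: track=68.8°, groundspeed=170.7 kt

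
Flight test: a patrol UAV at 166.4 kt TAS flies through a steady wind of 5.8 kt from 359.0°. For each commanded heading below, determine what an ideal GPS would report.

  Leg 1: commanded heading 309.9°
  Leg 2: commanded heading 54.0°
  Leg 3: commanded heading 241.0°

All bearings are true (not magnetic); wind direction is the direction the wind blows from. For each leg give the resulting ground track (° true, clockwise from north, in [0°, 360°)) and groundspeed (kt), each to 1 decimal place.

Leg 1: heading 309.9°; drift -1.5° → track 308.4°, groundspeed 162.7 kt
Leg 2: heading 54.0°; drift +1.7° → track 55.7°, groundspeed 163.1 kt
Leg 3: heading 241.0°; drift -1.7° → track 239.3°, groundspeed 169.2 kt

Leg 1: track=308.4°, groundspeed=162.7 kt
Leg 2: track=55.7°, groundspeed=163.1 kt
Leg 3: track=239.3°, groundspeed=169.2 kt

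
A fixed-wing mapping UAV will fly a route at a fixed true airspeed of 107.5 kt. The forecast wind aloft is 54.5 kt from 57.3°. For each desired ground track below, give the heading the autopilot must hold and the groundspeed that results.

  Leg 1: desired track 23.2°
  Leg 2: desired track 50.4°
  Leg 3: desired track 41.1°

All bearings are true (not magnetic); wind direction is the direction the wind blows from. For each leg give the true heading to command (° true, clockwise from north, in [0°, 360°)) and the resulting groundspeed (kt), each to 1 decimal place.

Leg 1: heading=39.7°, groundspeed=57.9 kt
Leg 2: heading=53.9°, groundspeed=53.2 kt
Leg 3: heading=49.2°, groundspeed=54.1 kt

Leg 1: desired track 23.2°; wind correction +16.5° → command heading 39.7°, groundspeed 57.9 kt
Leg 2: desired track 50.4°; wind correction +3.5° → command heading 53.9°, groundspeed 53.2 kt
Leg 3: desired track 41.1°; wind correction +8.1° → command heading 49.2°, groundspeed 54.1 kt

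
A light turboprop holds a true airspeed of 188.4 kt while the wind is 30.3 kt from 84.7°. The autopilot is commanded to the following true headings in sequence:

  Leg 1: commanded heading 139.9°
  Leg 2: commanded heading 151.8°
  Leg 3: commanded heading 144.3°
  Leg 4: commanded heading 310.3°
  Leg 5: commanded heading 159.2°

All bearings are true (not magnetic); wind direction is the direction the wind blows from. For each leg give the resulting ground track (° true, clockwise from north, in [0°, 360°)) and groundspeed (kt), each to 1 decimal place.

Leg 1: track=148.2°, groundspeed=172.9 kt
Leg 2: track=160.8°, groundspeed=178.8 kt
Leg 3: track=152.9°, groundspeed=175.0 kt
Leg 4: track=304.4°, groundspeed=210.7 kt
Leg 5: track=168.4°, groundspeed=182.7 kt

Leg 1: heading 139.9°; drift +8.3° → track 148.2°, groundspeed 172.9 kt
Leg 2: heading 151.8°; drift +9.0° → track 160.8°, groundspeed 178.8 kt
Leg 3: heading 144.3°; drift +8.6° → track 152.9°, groundspeed 175.0 kt
Leg 4: heading 310.3°; drift -5.9° → track 304.4°, groundspeed 210.7 kt
Leg 5: heading 159.2°; drift +9.2° → track 168.4°, groundspeed 182.7 kt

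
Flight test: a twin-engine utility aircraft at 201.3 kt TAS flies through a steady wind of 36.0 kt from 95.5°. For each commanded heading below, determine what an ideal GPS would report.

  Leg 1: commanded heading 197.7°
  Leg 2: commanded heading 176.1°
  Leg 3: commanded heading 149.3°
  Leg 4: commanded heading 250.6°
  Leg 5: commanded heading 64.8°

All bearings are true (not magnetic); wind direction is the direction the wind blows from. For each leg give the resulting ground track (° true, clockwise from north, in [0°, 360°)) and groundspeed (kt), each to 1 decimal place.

Leg 1: track=207.3°, groundspeed=211.9 kt
Leg 2: track=186.4°, groundspeed=198.6 kt
Leg 3: track=158.5°, groundspeed=182.4 kt
Leg 4: track=254.3°, groundspeed=234.4 kt
Leg 5: track=58.6°, groundspeed=171.3 kt

Leg 1: heading 197.7°; drift +9.6° → track 207.3°, groundspeed 211.9 kt
Leg 2: heading 176.1°; drift +10.3° → track 186.4°, groundspeed 198.6 kt
Leg 3: heading 149.3°; drift +9.2° → track 158.5°, groundspeed 182.4 kt
Leg 4: heading 250.6°; drift +3.7° → track 254.3°, groundspeed 234.4 kt
Leg 5: heading 64.8°; drift -6.2° → track 58.6°, groundspeed 171.3 kt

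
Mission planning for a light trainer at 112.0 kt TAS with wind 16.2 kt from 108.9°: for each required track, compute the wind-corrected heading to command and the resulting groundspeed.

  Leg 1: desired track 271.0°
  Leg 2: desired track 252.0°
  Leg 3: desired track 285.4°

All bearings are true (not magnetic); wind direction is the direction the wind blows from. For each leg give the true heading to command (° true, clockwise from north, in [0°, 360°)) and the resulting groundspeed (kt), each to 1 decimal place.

Leg 1: desired track 271.0°; wind correction -2.5° → command heading 268.5°, groundspeed 127.3 kt
Leg 2: desired track 252.0°; wind correction -5.0° → command heading 247.0°, groundspeed 124.5 kt
Leg 3: desired track 285.4°; wind correction -0.5° → command heading 284.9°, groundspeed 128.2 kt

Leg 1: heading=268.5°, groundspeed=127.3 kt
Leg 2: heading=247.0°, groundspeed=124.5 kt
Leg 3: heading=284.9°, groundspeed=128.2 kt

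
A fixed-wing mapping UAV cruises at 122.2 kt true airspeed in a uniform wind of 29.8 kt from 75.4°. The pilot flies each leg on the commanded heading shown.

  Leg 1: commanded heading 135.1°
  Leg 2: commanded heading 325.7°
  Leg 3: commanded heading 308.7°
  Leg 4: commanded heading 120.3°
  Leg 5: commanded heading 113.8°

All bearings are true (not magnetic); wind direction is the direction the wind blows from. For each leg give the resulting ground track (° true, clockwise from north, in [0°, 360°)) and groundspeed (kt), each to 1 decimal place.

Leg 1: track=148.6°, groundspeed=110.2 kt
Leg 2: track=313.7°, groundspeed=135.2 kt
Leg 3: track=299.0°, groundspeed=142.0 kt
Leg 4: track=132.1°, groundspeed=103.3 kt
Leg 5: track=124.4°, groundspeed=100.6 kt

Leg 1: heading 135.1°; drift +13.5° → track 148.6°, groundspeed 110.2 kt
Leg 2: heading 325.7°; drift -12.0° → track 313.7°, groundspeed 135.2 kt
Leg 3: heading 308.7°; drift -9.7° → track 299.0°, groundspeed 142.0 kt
Leg 4: heading 120.3°; drift +11.8° → track 132.1°, groundspeed 103.3 kt
Leg 5: heading 113.8°; drift +10.6° → track 124.4°, groundspeed 100.6 kt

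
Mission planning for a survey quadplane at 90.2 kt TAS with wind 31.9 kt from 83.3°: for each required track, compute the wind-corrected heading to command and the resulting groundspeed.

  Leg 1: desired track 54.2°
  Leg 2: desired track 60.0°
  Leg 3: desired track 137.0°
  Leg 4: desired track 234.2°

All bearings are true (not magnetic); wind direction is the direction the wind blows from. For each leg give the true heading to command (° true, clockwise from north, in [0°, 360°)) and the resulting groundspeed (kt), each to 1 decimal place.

Leg 1: desired track 54.2°; wind correction +9.9° → command heading 64.1°, groundspeed 61.0 kt
Leg 2: desired track 60.0°; wind correction +8.0° → command heading 68.0°, groundspeed 60.0 kt
Leg 3: desired track 137.0°; wind correction -16.6° → command heading 120.4°, groundspeed 67.6 kt
Leg 4: desired track 234.2°; wind correction -9.9° → command heading 224.3°, groundspeed 116.7 kt

Leg 1: heading=64.1°, groundspeed=61.0 kt
Leg 2: heading=68.0°, groundspeed=60.0 kt
Leg 3: heading=120.4°, groundspeed=67.6 kt
Leg 4: heading=224.3°, groundspeed=116.7 kt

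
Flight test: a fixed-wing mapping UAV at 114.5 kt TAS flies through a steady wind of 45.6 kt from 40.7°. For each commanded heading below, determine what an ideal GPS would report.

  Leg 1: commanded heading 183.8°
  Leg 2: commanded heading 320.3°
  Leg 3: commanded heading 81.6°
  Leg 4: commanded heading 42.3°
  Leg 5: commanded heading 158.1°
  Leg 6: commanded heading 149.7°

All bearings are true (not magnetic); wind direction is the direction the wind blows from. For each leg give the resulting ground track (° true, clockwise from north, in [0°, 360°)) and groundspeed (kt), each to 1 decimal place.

Leg 1: track=194.1°, groundspeed=153.4 kt
Leg 2: track=297.5°, groundspeed=116.0 kt
Leg 3: track=102.1°, groundspeed=85.4 kt
Leg 4: track=43.4°, groundspeed=68.9 kt
Leg 5: track=174.7°, groundspeed=141.4 kt
Leg 6: track=168.1°, groundspeed=136.3 kt

Leg 1: heading 183.8°; drift +10.3° → track 194.1°, groundspeed 153.4 kt
Leg 2: heading 320.3°; drift -22.8° → track 297.5°, groundspeed 116.0 kt
Leg 3: heading 81.6°; drift +20.5° → track 102.1°, groundspeed 85.4 kt
Leg 4: heading 42.3°; drift +1.1° → track 43.4°, groundspeed 68.9 kt
Leg 5: heading 158.1°; drift +16.6° → track 174.7°, groundspeed 141.4 kt
Leg 6: heading 149.7°; drift +18.4° → track 168.1°, groundspeed 136.3 kt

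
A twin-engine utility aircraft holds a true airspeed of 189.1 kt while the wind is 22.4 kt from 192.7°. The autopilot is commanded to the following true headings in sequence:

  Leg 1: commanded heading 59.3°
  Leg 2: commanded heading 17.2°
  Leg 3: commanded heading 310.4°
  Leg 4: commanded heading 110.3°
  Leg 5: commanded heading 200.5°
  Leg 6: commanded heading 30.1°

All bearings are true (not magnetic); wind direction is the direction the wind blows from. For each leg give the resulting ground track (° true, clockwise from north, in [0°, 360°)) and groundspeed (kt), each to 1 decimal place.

Leg 1: heading 59.3°; drift -4.6° → track 54.7°, groundspeed 205.1 kt
Leg 2: heading 17.2°; drift -0.5° → track 16.7°, groundspeed 211.4 kt
Leg 3: heading 310.4°; drift +5.7° → track 316.1°, groundspeed 200.5 kt
Leg 4: heading 110.3°; drift -6.8° → track 103.5°, groundspeed 187.5 kt
Leg 5: heading 200.5°; drift +1.0° → track 201.5°, groundspeed 166.9 kt
Leg 6: heading 30.1°; drift -1.8° → track 28.3°, groundspeed 210.6 kt

Leg 1: track=54.7°, groundspeed=205.1 kt
Leg 2: track=16.7°, groundspeed=211.4 kt
Leg 3: track=316.1°, groundspeed=200.5 kt
Leg 4: track=103.5°, groundspeed=187.5 kt
Leg 5: track=201.5°, groundspeed=166.9 kt
Leg 6: track=28.3°, groundspeed=210.6 kt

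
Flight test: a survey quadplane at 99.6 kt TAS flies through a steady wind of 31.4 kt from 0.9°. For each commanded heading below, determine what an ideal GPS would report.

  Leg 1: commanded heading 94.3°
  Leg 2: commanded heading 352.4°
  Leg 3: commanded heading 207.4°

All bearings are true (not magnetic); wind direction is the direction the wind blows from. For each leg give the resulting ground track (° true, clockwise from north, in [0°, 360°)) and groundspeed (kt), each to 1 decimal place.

Leg 1: heading 94.3°; drift +17.2° → track 111.5°, groundspeed 106.2 kt
Leg 2: heading 352.4°; drift -3.9° → track 348.5°, groundspeed 68.7 kt
Leg 3: heading 207.4°; drift -6.3° → track 201.1°, groundspeed 128.5 kt

Leg 1: track=111.5°, groundspeed=106.2 kt
Leg 2: track=348.5°, groundspeed=68.7 kt
Leg 3: track=201.1°, groundspeed=128.5 kt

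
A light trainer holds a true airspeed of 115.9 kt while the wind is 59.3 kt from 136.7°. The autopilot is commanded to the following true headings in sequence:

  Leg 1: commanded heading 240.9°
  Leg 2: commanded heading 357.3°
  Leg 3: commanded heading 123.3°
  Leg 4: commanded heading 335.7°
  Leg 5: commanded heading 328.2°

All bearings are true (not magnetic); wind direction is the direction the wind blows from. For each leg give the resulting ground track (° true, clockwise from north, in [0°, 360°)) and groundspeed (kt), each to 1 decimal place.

Leg 1: heading 240.9°; drift +23.8° → track 264.7°, groundspeed 142.6 kt
Leg 2: heading 357.3°; drift -13.5° → track 343.8°, groundspeed 165.5 kt
Leg 3: heading 123.3°; drift -13.3° → track 110.0°, groundspeed 59.8 kt
Leg 4: heading 335.7°; drift -6.4° → track 329.3°, groundspeed 173.0 kt
Leg 5: heading 328.2°; drift -3.9° → track 324.3°, groundspeed 174.4 kt

Leg 1: track=264.7°, groundspeed=142.6 kt
Leg 2: track=343.8°, groundspeed=165.5 kt
Leg 3: track=110.0°, groundspeed=59.8 kt
Leg 4: track=329.3°, groundspeed=173.0 kt
Leg 5: track=324.3°, groundspeed=174.4 kt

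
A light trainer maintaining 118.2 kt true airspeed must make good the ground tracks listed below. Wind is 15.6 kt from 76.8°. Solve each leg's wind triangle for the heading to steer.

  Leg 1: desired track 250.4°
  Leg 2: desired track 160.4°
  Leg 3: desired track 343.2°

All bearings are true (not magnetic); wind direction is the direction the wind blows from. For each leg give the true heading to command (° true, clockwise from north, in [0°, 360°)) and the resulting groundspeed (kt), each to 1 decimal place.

Leg 1: desired track 250.4°; wind correction -0.8° → command heading 249.6°, groundspeed 133.7 kt
Leg 2: desired track 160.4°; wind correction -7.5° → command heading 152.9°, groundspeed 115.4 kt
Leg 3: desired track 343.2°; wind correction +7.6° → command heading 350.8°, groundspeed 118.1 kt

Leg 1: heading=249.6°, groundspeed=133.7 kt
Leg 2: heading=152.9°, groundspeed=115.4 kt
Leg 3: heading=350.8°, groundspeed=118.1 kt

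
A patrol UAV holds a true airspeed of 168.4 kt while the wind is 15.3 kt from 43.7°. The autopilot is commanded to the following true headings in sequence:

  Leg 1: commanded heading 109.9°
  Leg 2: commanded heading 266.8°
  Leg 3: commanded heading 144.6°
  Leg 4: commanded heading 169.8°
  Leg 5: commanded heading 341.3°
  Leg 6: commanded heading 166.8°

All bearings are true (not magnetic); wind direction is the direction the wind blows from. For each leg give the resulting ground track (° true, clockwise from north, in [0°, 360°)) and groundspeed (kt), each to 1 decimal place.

Leg 1: heading 109.9°; drift +4.9° → track 114.8°, groundspeed 162.8 kt
Leg 2: heading 266.8°; drift -3.3° → track 263.5°, groundspeed 179.9 kt
Leg 3: heading 144.6°; drift +5.0° → track 149.6°, groundspeed 172.0 kt
Leg 4: heading 169.8°; drift +4.0° → track 173.8°, groundspeed 177.8 kt
Leg 5: heading 341.3°; drift -4.8° → track 336.5°, groundspeed 161.9 kt
Leg 6: heading 166.8°; drift +4.1° → track 170.9°, groundspeed 177.2 kt

Leg 1: track=114.8°, groundspeed=162.8 kt
Leg 2: track=263.5°, groundspeed=179.9 kt
Leg 3: track=149.6°, groundspeed=172.0 kt
Leg 4: track=173.8°, groundspeed=177.8 kt
Leg 5: track=336.5°, groundspeed=161.9 kt
Leg 6: track=170.9°, groundspeed=177.2 kt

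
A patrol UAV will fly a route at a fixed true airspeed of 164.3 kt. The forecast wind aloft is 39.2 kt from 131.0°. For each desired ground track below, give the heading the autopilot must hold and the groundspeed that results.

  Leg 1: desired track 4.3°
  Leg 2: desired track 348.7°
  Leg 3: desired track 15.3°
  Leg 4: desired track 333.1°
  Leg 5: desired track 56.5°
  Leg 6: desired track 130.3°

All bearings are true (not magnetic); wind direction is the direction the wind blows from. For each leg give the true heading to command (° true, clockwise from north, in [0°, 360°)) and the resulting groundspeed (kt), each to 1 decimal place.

Leg 1: heading=15.3°, groundspeed=184.7 kt
Leg 2: heading=357.1°, groundspeed=193.6 kt
Leg 3: heading=27.7°, groundspeed=177.5 kt
Leg 4: heading=338.2°, groundspeed=200.0 kt
Leg 5: heading=69.8°, groundspeed=149.4 kt
Leg 6: heading=130.5°, groundspeed=125.1 kt

Leg 1: desired track 4.3°; wind correction +11.0° → command heading 15.3°, groundspeed 184.7 kt
Leg 2: desired track 348.7°; wind correction +8.4° → command heading 357.1°, groundspeed 193.6 kt
Leg 3: desired track 15.3°; wind correction +12.4° → command heading 27.7°, groundspeed 177.5 kt
Leg 4: desired track 333.1°; wind correction +5.1° → command heading 338.2°, groundspeed 200.0 kt
Leg 5: desired track 56.5°; wind correction +13.3° → command heading 69.8°, groundspeed 149.4 kt
Leg 6: desired track 130.3°; wind correction +0.2° → command heading 130.5°, groundspeed 125.1 kt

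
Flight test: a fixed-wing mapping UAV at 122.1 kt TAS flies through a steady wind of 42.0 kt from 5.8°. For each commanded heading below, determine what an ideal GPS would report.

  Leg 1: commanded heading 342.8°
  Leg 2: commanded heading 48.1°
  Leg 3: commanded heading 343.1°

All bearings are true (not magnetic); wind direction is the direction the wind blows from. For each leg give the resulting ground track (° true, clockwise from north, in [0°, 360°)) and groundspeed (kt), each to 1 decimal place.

Leg 1: heading 342.8°; drift -11.1° → track 331.7°, groundspeed 85.0 kt
Leg 2: heading 48.1°; drift +17.2° → track 65.3°, groundspeed 95.3 kt
Leg 3: heading 343.1°; drift -11.0° → track 332.1°, groundspeed 84.9 kt

Leg 1: track=331.7°, groundspeed=85.0 kt
Leg 2: track=65.3°, groundspeed=95.3 kt
Leg 3: track=332.1°, groundspeed=84.9 kt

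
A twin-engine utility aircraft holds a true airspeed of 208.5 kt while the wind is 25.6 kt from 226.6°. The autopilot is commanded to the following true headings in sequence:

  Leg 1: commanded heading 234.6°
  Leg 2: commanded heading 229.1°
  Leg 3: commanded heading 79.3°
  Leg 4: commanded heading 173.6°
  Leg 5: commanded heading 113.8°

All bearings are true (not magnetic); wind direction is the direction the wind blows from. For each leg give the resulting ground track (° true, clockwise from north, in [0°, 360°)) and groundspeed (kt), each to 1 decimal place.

Leg 1: track=235.7°, groundspeed=183.2 kt
Leg 2: track=229.4°, groundspeed=182.9 kt
Leg 3: track=75.9°, groundspeed=230.5 kt
Leg 4: track=167.6°, groundspeed=194.2 kt
Leg 5: track=107.6°, groundspeed=219.7 kt

Leg 1: heading 234.6°; drift +1.1° → track 235.7°, groundspeed 183.2 kt
Leg 2: heading 229.1°; drift +0.3° → track 229.4°, groundspeed 182.9 kt
Leg 3: heading 79.3°; drift -3.4° → track 75.9°, groundspeed 230.5 kt
Leg 4: heading 173.6°; drift -6.0° → track 167.6°, groundspeed 194.2 kt
Leg 5: heading 113.8°; drift -6.2° → track 107.6°, groundspeed 219.7 kt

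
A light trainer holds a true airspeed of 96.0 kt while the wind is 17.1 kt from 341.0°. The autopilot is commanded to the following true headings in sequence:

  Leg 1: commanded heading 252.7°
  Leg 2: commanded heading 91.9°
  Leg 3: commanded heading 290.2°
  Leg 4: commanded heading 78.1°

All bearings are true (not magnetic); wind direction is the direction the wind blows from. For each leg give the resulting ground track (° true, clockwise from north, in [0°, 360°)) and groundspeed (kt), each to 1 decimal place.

Leg 1: track=242.6°, groundspeed=97.0 kt
Leg 2: track=100.8°, groundspeed=103.3 kt
Leg 3: track=281.4°, groundspeed=86.2 kt
Leg 4: track=87.9°, groundspeed=99.6 kt

Leg 1: heading 252.7°; drift -10.1° → track 242.6°, groundspeed 97.0 kt
Leg 2: heading 91.9°; drift +8.9° → track 100.8°, groundspeed 103.3 kt
Leg 3: heading 290.2°; drift -8.8° → track 281.4°, groundspeed 86.2 kt
Leg 4: heading 78.1°; drift +9.8° → track 87.9°, groundspeed 99.6 kt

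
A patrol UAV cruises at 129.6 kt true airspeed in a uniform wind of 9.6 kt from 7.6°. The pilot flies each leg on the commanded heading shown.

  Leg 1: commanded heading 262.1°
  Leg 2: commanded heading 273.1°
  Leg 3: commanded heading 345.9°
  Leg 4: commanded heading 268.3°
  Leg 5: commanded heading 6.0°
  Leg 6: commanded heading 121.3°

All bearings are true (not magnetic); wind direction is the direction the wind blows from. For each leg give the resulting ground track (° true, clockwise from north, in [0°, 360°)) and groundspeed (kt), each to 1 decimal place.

Leg 1: track=258.1°, groundspeed=132.5 kt
Leg 2: track=268.9°, groundspeed=130.7 kt
Leg 3: track=344.2°, groundspeed=120.7 kt
Leg 4: track=264.2°, groundspeed=131.5 kt
Leg 5: track=5.9°, groundspeed=120.0 kt
Leg 6: track=125.1°, groundspeed=133.7 kt

Leg 1: heading 262.1°; drift -4.0° → track 258.1°, groundspeed 132.5 kt
Leg 2: heading 273.1°; drift -4.2° → track 268.9°, groundspeed 130.7 kt
Leg 3: heading 345.9°; drift -1.7° → track 344.2°, groundspeed 120.7 kt
Leg 4: heading 268.3°; drift -4.1° → track 264.2°, groundspeed 131.5 kt
Leg 5: heading 6.0°; drift -0.1° → track 5.9°, groundspeed 120.0 kt
Leg 6: heading 121.3°; drift +3.8° → track 125.1°, groundspeed 133.7 kt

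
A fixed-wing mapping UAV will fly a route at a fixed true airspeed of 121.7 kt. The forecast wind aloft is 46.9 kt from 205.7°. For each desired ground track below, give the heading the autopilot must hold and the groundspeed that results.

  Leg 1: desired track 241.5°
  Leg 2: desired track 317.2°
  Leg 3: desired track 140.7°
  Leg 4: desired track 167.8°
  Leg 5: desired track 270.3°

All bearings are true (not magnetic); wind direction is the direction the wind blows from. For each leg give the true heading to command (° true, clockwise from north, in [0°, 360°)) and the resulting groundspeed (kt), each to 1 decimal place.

Leg 1: heading=228.5°, groundspeed=80.5 kt
Leg 2: heading=296.2°, groundspeed=130.8 kt
Leg 3: heading=161.1°, groundspeed=94.2 kt
Leg 4: heading=181.5°, groundspeed=81.2 kt
Leg 5: heading=249.9°, groundspeed=94.0 kt

Leg 1: desired track 241.5°; wind correction -13.0° → command heading 228.5°, groundspeed 80.5 kt
Leg 2: desired track 317.2°; wind correction -21.0° → command heading 296.2°, groundspeed 130.8 kt
Leg 3: desired track 140.7°; wind correction +20.4° → command heading 161.1°, groundspeed 94.2 kt
Leg 4: desired track 167.8°; wind correction +13.7° → command heading 181.5°, groundspeed 81.2 kt
Leg 5: desired track 270.3°; wind correction -20.4° → command heading 249.9°, groundspeed 94.0 kt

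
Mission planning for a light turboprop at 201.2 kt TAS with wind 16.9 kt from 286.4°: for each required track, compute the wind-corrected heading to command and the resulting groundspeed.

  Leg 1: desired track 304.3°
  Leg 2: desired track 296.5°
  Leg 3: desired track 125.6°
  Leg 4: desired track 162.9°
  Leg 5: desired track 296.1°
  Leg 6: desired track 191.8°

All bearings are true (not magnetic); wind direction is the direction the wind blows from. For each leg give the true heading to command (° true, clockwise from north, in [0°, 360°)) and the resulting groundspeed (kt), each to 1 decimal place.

Leg 1: desired track 304.3°; wind correction -1.5° → command heading 302.8°, groundspeed 185.1 kt
Leg 2: desired track 296.5°; wind correction -0.8° → command heading 295.7°, groundspeed 184.5 kt
Leg 3: desired track 125.6°; wind correction +1.6° → command heading 127.2°, groundspeed 217.1 kt
Leg 4: desired track 162.9°; wind correction +4.0° → command heading 166.9°, groundspeed 210.0 kt
Leg 5: desired track 296.1°; wind correction -0.8° → command heading 295.3°, groundspeed 184.5 kt
Leg 6: desired track 191.8°; wind correction +4.8° → command heading 196.6°, groundspeed 201.8 kt

Leg 1: heading=302.8°, groundspeed=185.1 kt
Leg 2: heading=295.7°, groundspeed=184.5 kt
Leg 3: heading=127.2°, groundspeed=217.1 kt
Leg 4: heading=166.9°, groundspeed=210.0 kt
Leg 5: heading=295.3°, groundspeed=184.5 kt
Leg 6: heading=196.6°, groundspeed=201.8 kt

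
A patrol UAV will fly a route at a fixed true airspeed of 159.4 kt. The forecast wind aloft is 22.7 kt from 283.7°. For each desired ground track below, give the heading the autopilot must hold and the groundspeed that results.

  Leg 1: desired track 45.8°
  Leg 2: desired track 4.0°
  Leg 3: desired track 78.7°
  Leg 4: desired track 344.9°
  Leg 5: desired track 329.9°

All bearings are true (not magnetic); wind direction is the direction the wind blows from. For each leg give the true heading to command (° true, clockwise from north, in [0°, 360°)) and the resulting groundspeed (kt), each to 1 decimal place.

Leg 1: heading=38.9°, groundspeed=170.3 kt
Leg 2: heading=355.9°, groundspeed=154.0 kt
Leg 3: heading=75.2°, groundspeed=179.7 kt
Leg 4: heading=337.7°, groundspeed=147.2 kt
Leg 5: heading=324.0°, groundspeed=142.8 kt

Leg 1: desired track 45.8°; wind correction -6.9° → command heading 38.9°, groundspeed 170.3 kt
Leg 2: desired track 4.0°; wind correction -8.1° → command heading 355.9°, groundspeed 154.0 kt
Leg 3: desired track 78.7°; wind correction -3.5° → command heading 75.2°, groundspeed 179.7 kt
Leg 4: desired track 344.9°; wind correction -7.2° → command heading 337.7°, groundspeed 147.2 kt
Leg 5: desired track 329.9°; wind correction -5.9° → command heading 324.0°, groundspeed 142.8 kt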